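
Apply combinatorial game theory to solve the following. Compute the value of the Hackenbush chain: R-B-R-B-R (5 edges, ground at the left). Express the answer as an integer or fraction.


Edges (from ground): R-B-R-B-R
By Berlekamp's sign-expansion rule, a Blue-Red Hackenbush stalk has the value of the surreal number whose sign sequence is the edge sequence with B -> + and R -> -.
Sign sequence: -+-+-
Trace the sign expansion in the surreal number tree, starting from 0:
Edge 1: R (sign -) -> bounds (-inf, 0), value = -1
Edge 2: B (sign +) -> bounds (-1, 0), value = -1/2
Edge 3: R (sign -) -> bounds (-1, -1/2), value = -3/4
Edge 4: B (sign +) -> bounds (-3/4, -1/2), value = -5/8
Edge 5: R (sign -) -> bounds (-3/4, -5/8), value = -11/16
Game value = -11/16

-11/16


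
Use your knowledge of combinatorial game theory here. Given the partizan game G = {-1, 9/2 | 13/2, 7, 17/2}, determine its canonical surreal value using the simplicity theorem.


Left options: {-1, 9/2}, max = 9/2
Right options: {13/2, 7, 17/2}, min = 13/2
All options are numbers and max(Left) < min(Right), so by the simplicity theorem the value is the simplest (earliest-born) number strictly between 9/2 and 13/2.
Integers 5 through 6 all lie strictly between 9/2 and 13/2.
Among integers, the simplest (lowest birthday = smallest |n|; 0 is born on day 0, +-n on day n) is 5.
No non-integer in the interval can be simpler: if x is a non-integer in the interval, then floor(x) or ceil(x) also lies in the interval (the interval contains an integer), and both are proper prefixes of x's sign expansion, i.e. born earlier. So the game value is 5.
Game value = 5

5


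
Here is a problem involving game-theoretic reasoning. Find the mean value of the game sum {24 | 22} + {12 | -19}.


G1 = {24 | 22}, G2 = {12 | -19}
Each is a switch {a | b} with numbers a > b; its mean value is (a + b)/2, and mean value is additive over game sums: m(G1 + G2) = m(G1) + m(G2).
Mean of G1 = (24 + (22))/2 = 46/2 = 23
Mean of G2 = (12 + (-19))/2 = -7/2 = -7/2
Mean of G1 + G2 = 23 + -7/2 = 39/2

39/2


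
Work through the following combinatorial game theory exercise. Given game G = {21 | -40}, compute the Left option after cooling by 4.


Original game: {21 | -40} (a switch {a | b} with a > b).
Cooling by t (for t below the temperature (a - b)/2 = 61/2) taxes each move by t: {a | b} cooled by t is {a - t | b + t}.
Cooling amount: t = 4
Cooled Left option: 21 - 4 = 17
Cooled Right option: -40 + 4 = -36
Cooled game: {17 | -36}
Left option = 17

17


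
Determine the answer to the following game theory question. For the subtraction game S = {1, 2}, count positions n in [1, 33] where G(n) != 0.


Subtraction set S = {1, 2}, so G(n) = n mod 3.
G(n) = 0 when n is a multiple of 3.
Multiples of 3 in [1, 33]: 11
N-positions (nonzero Grundy) = 33 - 11 = 22

22


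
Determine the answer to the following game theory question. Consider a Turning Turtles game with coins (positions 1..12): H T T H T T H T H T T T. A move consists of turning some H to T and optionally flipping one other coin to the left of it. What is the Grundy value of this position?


Coins: H T T H T T H T H T T T
Key fact: a single head at position k behaves exactly like a Nim heap of size k (turning it to T and optionally flipping a coin at j < k corresponds to moving the heap from k to j, or to 0), and heads combine as a disjunctive sum (two heads at the same place would cancel, matching j XOR j = 0). So the Nim-value is the XOR of the 1-indexed positions of the heads.
Face-up positions (1-indexed): [1, 4, 7, 9]
XOR 0 with 1: 0 XOR 1 = 1
XOR 1 with 4: 1 XOR 4 = 5
XOR 5 with 7: 5 XOR 7 = 2
XOR 2 with 9: 2 XOR 9 = 11
Nim-value = 11

11


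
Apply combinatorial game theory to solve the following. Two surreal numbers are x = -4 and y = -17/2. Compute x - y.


x = -4, y = -17/2
Converting to common denominator: 2
x = -8/2, y = -17/2
x - y = -4 - -17/2 = 9/2

9/2


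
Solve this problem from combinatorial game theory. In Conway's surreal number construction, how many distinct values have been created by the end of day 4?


Day 0: {|} = 0 is born. Count = 1.
Day n: the number of surreal numbers born by day n is 2^(n+1) - 1.
By day 0: 2^1 - 1 = 1
By day 1: 2^2 - 1 = 3
By day 2: 2^3 - 1 = 7
By day 3: 2^4 - 1 = 15
By day 4: 2^5 - 1 = 31
By day 4: 31 surreal numbers.

31


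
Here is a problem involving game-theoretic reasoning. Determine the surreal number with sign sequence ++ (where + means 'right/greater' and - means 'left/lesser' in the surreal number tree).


Sign expansion: ++
Rule: track bounds (lo, hi), initially (-inf, +inf). On '+', the current value becomes lo and we move to the simplest number in (value, hi): value + 1 if hi = +inf, otherwise the midpoint (value + hi)/2. On '-', the current value becomes hi and we move to value - 1 if lo = -inf, otherwise the midpoint (lo + value)/2.
Start at 0.
Step 1: sign = +, move right. Bounds: (0, +inf). Value = 1
Step 2: sign = +, move right. Bounds: (1, +inf). Value = 2
The surreal number with sign expansion ++ is 2.

2


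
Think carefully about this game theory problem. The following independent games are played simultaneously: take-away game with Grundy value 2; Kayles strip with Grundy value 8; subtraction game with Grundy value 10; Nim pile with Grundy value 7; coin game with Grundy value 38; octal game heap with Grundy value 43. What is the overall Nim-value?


By the Sprague-Grundy theorem, the Grundy value of a sum of games is the XOR of individual Grundy values.
take-away game: Grundy value = 2. Running XOR: 0 XOR 2 = 2
Kayles strip: Grundy value = 8. Running XOR: 2 XOR 8 = 10
subtraction game: Grundy value = 10. Running XOR: 10 XOR 10 = 0
Nim pile: Grundy value = 7. Running XOR: 0 XOR 7 = 7
coin game: Grundy value = 38. Running XOR: 7 XOR 38 = 33
octal game heap: Grundy value = 43. Running XOR: 33 XOR 43 = 10
The combined Grundy value is 10.

10


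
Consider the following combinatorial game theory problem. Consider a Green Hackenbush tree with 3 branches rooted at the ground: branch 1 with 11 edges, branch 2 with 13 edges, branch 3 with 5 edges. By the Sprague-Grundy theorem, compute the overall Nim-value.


The tree has 3 branches from the ground vertex.
In Green Hackenbush, the Nim-value of a simple path of length k is k.
Branch 1: length 11, Nim-value = 11
Branch 2: length 13, Nim-value = 13
Branch 3: length 5, Nim-value = 5
Total Nim-value = XOR of all branch values:
0 XOR 11 = 11
11 XOR 13 = 6
6 XOR 5 = 3
Nim-value of the tree = 3

3


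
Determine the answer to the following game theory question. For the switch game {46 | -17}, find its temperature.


The game is {46 | -17}, a switch {a | b} with numbers a > b.
Cooling {a | b} by t gives {a - t | b + t}, which stops being hot when a - t = b + t, i.e. at t = (a - b)/2. So the temperature of a switch is (a - b)/2.
Temperature = (Left option - Right option) / 2
= (46 - (-17)) / 2
= 63 / 2
= 63/2

63/2


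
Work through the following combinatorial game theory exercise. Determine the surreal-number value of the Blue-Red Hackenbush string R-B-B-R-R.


Edges (from ground): R-B-B-R-R
By Berlekamp's sign-expansion rule, a Blue-Red Hackenbush stalk has the value of the surreal number whose sign sequence is the edge sequence with B -> + and R -> -.
Sign sequence: -++--
Trace the sign expansion in the surreal number tree, starting from 0:
Edge 1: R (sign -) -> bounds (-inf, 0), value = -1
Edge 2: B (sign +) -> bounds (-1, 0), value = -1/2
Edge 3: B (sign +) -> bounds (-1/2, 0), value = -1/4
Edge 4: R (sign -) -> bounds (-1/2, -1/4), value = -3/8
Edge 5: R (sign -) -> bounds (-1/2, -3/8), value = -7/16
Game value = -7/16

-7/16


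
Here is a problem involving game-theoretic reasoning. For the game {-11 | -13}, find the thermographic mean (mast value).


Game = {-11 | -13}, a switch {a | b} with numbers a > b.
Its thermograph has left wall a - t and right wall b + t, which meet at t = (a - b)/2, where both equal (a + b)/2. So the mast (mean value) is at (a + b)/2.
Mean = (-11 + (-13))/2 = -24/2 = -12

-12


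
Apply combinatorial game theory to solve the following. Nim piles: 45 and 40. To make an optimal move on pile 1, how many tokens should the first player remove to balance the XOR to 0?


Piles: 45 and 40
Current XOR: 45 XOR 40 = 5 (non-zero, so this is an N-position).
To make the XOR zero, we need to find a move that balances the piles.
For pile 1 (size 45): target = 45 XOR 5 = 40
We reduce pile 1 from 45 to 40.
Tokens removed: 45 - 40 = 5
Verification: 40 XOR 40 = 0

5


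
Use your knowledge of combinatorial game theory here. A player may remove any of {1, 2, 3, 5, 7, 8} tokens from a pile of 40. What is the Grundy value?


The subtraction set is S = {1, 2, 3, 5, 7, 8}.
G(k) = mex{ G(k - s) : s in S, s <= k }. We compute iteratively: G(0) = 0.
G(1) = mex({0}) = 1
G(2) = mex({0, 1}) = 2
G(3) = mex({0, 1, 2}) = 3
G(4) = mex({1, 2, 3}) = 0
G(5) = mex({0, 2, 3}) = 1
G(6) = mex({0, 1, 3}) = 2
G(7) = mex({0, 1, 2}) = 3
G(8) = mex({0, 1, 2, 3}) = 4
G(9) = mex({0, 1, 2, 3, 4}) = 5
G(10) = mex({1, 2, 3, 4, 5}) = 0
G(11) = mex({0, 2, 3, 4, 5}) = 1
G(12) = mex({0, 1, 3, 5}) = 2
G(13) = mex({0, 1, 2, 4}) = 3
G(14) = mex({1, 2, 3, 5}) = 0
G(15) = mex({0, 2, 3, 4}) = 1
G(16) = mex({0, 1, 3, 4, 5}) = 2
G(17) = mex({0, 1, 2, 5}) = 3
Observe that G(10)..G(17) = 0, 1, 2, 3, 0, 1, 2, 3 repeats G(0)..G(7) = 0, 1, 2, 3, 0, 1, 2, 3.
For k >= max(S) = 8, G(k) is determined by the previous 8 values G(k-8)..G(k-1); a window of 8 consecutive values has recurred shifted by 10, so by induction G(k + 10) = G(k) for all k >= 0: the sequence is periodic from the start with period 10.
One period: G(0..9) = 0, 1, 2, 3, 0, 1, 2, 3, 4, 5.
40 mod 10 = 0, so G(40) = G(0) = 0.

0


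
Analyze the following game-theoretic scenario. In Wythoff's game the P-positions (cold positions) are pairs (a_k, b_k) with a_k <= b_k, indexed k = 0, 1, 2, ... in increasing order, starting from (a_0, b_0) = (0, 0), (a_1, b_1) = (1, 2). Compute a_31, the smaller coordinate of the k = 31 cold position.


By Wythoff's theorem, a_k = floor(k * phi) and b_k = floor(k * phi^2) = a_k + k, where phi = (1 + sqrt(5))/2 is the golden ratio.
phi = (1 + sqrt(5))/2 = 1.618034
k = 31
k * phi = 31 * 1.618034 = 50.159054
a_31 = floor(k * phi) = 50

50


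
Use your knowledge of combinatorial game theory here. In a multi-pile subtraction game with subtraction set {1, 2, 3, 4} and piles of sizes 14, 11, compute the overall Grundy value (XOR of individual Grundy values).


Subtraction set: {1, 2, 3, 4}
For this subtraction set, G(n) = n mod 5 (period = max + 1 = 5).
Pile 1 (size 14): G(14) = 14 mod 5 = 4
Pile 2 (size 11): G(11) = 11 mod 5 = 1
Total Grundy value = XOR of all: 4 XOR 1 = 5

5


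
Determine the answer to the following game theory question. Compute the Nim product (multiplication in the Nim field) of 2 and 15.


Nim multiplication is bilinear over XOR: (u XOR v) * w = (u*w) XOR (v*w).
So we split each operand into its bit components and XOR the pairwise Nim products.
2 = 2 (as XOR of powers of 2).
15 = 1 + 2 + 4 + 8 (as XOR of powers of 2).
Using the standard Nim-product table on single bits:
  2*2 = 3,   2*4 = 8,   2*8 = 12,
  4*4 = 6,   4*8 = 11,  8*8 = 13,
and  1*x = x (identity), k*l = l*k (commutative).
Pairwise Nim products:
  2 * 1 = 2
  2 * 2 = 3
  2 * 4 = 8
  2 * 8 = 12
XOR them: 2 XOR 3 XOR 8 XOR 12 = 5.
Result: 2 * 15 = 5 (in Nim).

5


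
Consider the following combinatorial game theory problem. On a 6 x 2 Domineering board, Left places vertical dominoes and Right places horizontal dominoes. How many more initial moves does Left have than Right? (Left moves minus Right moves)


Board is 6 x 2 (rows x cols).
Left (vertical) placements: (rows-1) * cols = 5 * 2 = 10
Right (horizontal) placements: rows * (cols-1) = 6 * 1 = 6
Advantage = Left - Right = 10 - 6 = 4

4


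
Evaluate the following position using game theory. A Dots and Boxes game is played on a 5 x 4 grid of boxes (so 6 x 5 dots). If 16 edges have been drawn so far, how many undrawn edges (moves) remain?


Grid: 5 x 4 boxes, i.e. 6 rows and 5 columns of dots.
Horizontal edges: (rows + 1) * cols = 6 * 4 = 24
Vertical edges: rows * (cols + 1) = 5 * 5 = 25
Total edges: 24 + 25 = 49
Edges drawn: 16
Remaining: 49 - 16 = 33

33


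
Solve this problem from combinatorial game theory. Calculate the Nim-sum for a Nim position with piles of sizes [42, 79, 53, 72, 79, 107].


We need the XOR (exclusive or) of all pile sizes.
After XOR-ing pile 1 (size 42): 0 XOR 42 = 42
After XOR-ing pile 2 (size 79): 42 XOR 79 = 101
After XOR-ing pile 3 (size 53): 101 XOR 53 = 80
After XOR-ing pile 4 (size 72): 80 XOR 72 = 24
After XOR-ing pile 5 (size 79): 24 XOR 79 = 87
After XOR-ing pile 6 (size 107): 87 XOR 107 = 60
The Nim-value of this position is 60.

60


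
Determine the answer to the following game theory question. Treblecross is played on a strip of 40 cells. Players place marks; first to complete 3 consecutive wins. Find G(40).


Treblecross: place X on empty cells; 3-in-a-row wins.
Playing within two cells of an existing X lets the opponent win at once, so sensible play treats the cells i-2..i+2 around each X as dead. The player left with no safe cell loses, so this is a normal-play take-away game on strips of safe cells.
Placing X at cell i (0-indexed) of a strip of k safe cells leaves independent strips of sizes max(0, i-2) and max(0, k-i-3). Hence G(k) = mex{ G(max(0,i-2)) XOR G(max(0,k-i-3)) : 0 <= i < k }, with G(0) = 0.
G(1): splits (0,0):0^0=0 -> mex({0}) = 1
G(2): splits (0,0):0^0=0 -> mex({0}) = 1
G(3): splits (0,0):0^0=0 -> mex({0}) = 1
G(4): splits (0,1):0^1=1 (0,0):0^0=0 -> mex({0, 1}) = 2
G(5): splits (0,2):0^1=1 (0,1):0^1=1 (0,0):0^0=0 -> mex({0, 1}) = 2
G(6) = mex({1}) = 0
G(7) = mex({0, 1, 2}) = 3
G(8) = mex({0, 1, 2}) = 3
G(9) = mex({0, 2}) = 1
G(10) = mex({0, 2, 3}) = 1
G(11) = mex({0, 3}) = 1
G(12) = mex({1, 3}) = 0
G(13) = mex({0, 1, 2, 3}) = 4
G(14) = mex({0, 1, 2}) = 3
G(15) = mex({0, 1, 2}) = 3
G(16) = mex({0, 1, 2, 4}) = 3
G(17) = mex({0, 1, 3, 4}) = 2
G(18) = mex({0, 1, 3, 4}) = 2
G(19) = mex({0, 1, 3, 5}) = 2
G(20) = mex({0, 1, 2, 3, 5}) = 4
G(21) = mex({0, 1, 2, 3, 5}) = 4
G(22) = mex({1, 2, 6}) = 0
G(23) = mex({0, 1, 2, 3, 4, 6}) = 5
G(24) = mex({0, 1, 2, 3, 4}) = 5
G(25) = mex({0, 1, 3, 4, 7}) = 2
G(26) = mex({0, 1, 3, 4, 5, 7}) = 2
G(27) = mex({0, 1, 3, 5}) = 2
G(28) = mex({0, 1, 2, 5}) = 3
G(29) = mex({0, 1, 2, 4, 5, 6}) = 3
G(30) = mex({1, 2, 4, 6}) = 0
G(31) = mex({0, 1, 2, 3, 4, 6}) = 5
G(32) = mex({1, 2, 3, 4, 7}) = 0
G(33) = mex({0, 3, 7}) = 1
G(34) = mex({0, 2, 3, 5, 7}) = 1
G(35) = mex({0, 2, 3, 5, 6}) = 1
G(36) = mex({0, 1, 2, 5, 6}) = 3
G(37) = mex({0, 1, 2, 4, 5, 6}) = 3
G(38) = mex({0, 1, 2, 4}) = 3
G(39) = mex({0, 1, 2, 3, 4, 7}) = 5
G(40) = mex({0, 1, 2, 3, 4, 5, 7}) = 6
Therefore G(40) = 6.

6


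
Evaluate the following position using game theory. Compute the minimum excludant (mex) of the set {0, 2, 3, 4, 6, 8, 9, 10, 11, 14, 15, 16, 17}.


Set = {0, 2, 3, 4, 6, 8, 9, 10, 11, 14, 15, 16, 17}
0 is in the set.
1 is NOT in the set. This is the mex.
mex = 1

1


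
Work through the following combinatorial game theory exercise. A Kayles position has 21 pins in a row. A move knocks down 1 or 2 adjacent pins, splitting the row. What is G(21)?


Kayles: a move removes 1 or 2 adjacent pins from a contiguous row.
Removing pins from a row of k leaves two independent rows (a, b) with a + b = k - 1 (one pin) or a + b = k - 2 (two pins); an end removal gives a = 0.
By Sprague-Grundy, G(k) = mex{ G(a) XOR G(b) } over all these splits. G(0) = 0.
G(1): splits (0,0):0^0=0 -> mex({0}) = 1
G(2): splits (0,1):0^1=1 (0,0):0^0=0 -> mex({0, 1}) = 2
G(3): splits (0,2):0^2=2 (1,1):1^1=0 (0,1):0^1=1 -> mex({0, 1, 2}) = 3
G(4): splits (0,3):0^3=3 (1,2):1^2=3 (0,2):0^2=2 (1,1):1^1=0 -> mex({0, 2, 3}) = 1
G(5): splits (0,4):0^1=1 (1,3):1^3=2 (2,2):2^2=0 (0,3):0^3=3 (1,2):1^2=3 -> mex({0, 1, 2, 3}) = 4
G(6) = mex({0, 1, 2, 4}) = 3
G(7) = mex({0, 1, 3, 4, 5}) = 2
G(8) = mex({0, 2, 3, 5, 6}) = 1
G(9) = mex({0, 1, 2, 3, 6, 7}) = 4
G(10) = mex({0, 1, 3, 4, 5, 7}) = 2
G(11) = mex({0, 1, 2, 3, 4, 5}) = 6
G(12) = mex({0, 1, 2, 3, 5, 6, 7}) = 4
G(13) = mex({0, 2, 3, 4, 6, 7}) = 1
G(14) = mex({0, 1, 4, 5, 6, 7}) = 2
G(15) = mex({0, 1, 2, 3, 4, 5, 6}) = 7
G(16) = mex({0, 2, 3, 5, 6, 7}) = 1
G(17) = mex({0, 1, 2, 3, 5, 6, 7}) = 4
G(18) = mex({0, 1, 2, 4, 5, 6}) = 3
G(19) = mex({0, 1, 3, 4, 5, 7}) = 2
G(20) = mex({0, 2, 3, 4, 5, 6, 7}) = 1
G(21) = mex({0, 1, 2, 3, 5, 6, 7}) = 4
Therefore G(21) = 4.

4


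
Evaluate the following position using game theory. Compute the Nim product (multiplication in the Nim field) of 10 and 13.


Nim multiplication is bilinear over XOR: (u XOR v) * w = (u*w) XOR (v*w).
So we split each operand into its bit components and XOR the pairwise Nim products.
10 = 2 + 8 (as XOR of powers of 2).
13 = 1 + 4 + 8 (as XOR of powers of 2).
Using the standard Nim-product table on single bits:
  2*2 = 3,   2*4 = 8,   2*8 = 12,
  4*4 = 6,   4*8 = 11,  8*8 = 13,
and  1*x = x (identity), k*l = l*k (commutative).
Pairwise Nim products:
  2 * 1 = 2
  2 * 4 = 8
  2 * 8 = 12
  8 * 1 = 8
  8 * 4 = 11
  8 * 8 = 13
XOR them: 2 XOR 8 XOR 12 XOR 8 XOR 11 XOR 13 = 8.
Result: 10 * 13 = 8 (in Nim).

8


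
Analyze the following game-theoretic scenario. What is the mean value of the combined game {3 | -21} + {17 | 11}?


G1 = {3 | -21}, G2 = {17 | 11}
Each is a switch {a | b} with numbers a > b; its mean value is (a + b)/2, and mean value is additive over game sums: m(G1 + G2) = m(G1) + m(G2).
Mean of G1 = (3 + (-21))/2 = -18/2 = -9
Mean of G2 = (17 + (11))/2 = 28/2 = 14
Mean of G1 + G2 = -9 + 14 = 5

5


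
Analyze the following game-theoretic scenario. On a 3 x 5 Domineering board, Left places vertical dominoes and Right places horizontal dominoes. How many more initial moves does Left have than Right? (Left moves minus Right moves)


Board is 3 x 5 (rows x cols).
Left (vertical) placements: (rows-1) * cols = 2 * 5 = 10
Right (horizontal) placements: rows * (cols-1) = 3 * 4 = 12
Advantage = Left - Right = 10 - 12 = -2

-2


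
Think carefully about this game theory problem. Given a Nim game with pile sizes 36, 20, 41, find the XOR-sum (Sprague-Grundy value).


We need the XOR (exclusive or) of all pile sizes.
After XOR-ing pile 1 (size 36): 0 XOR 36 = 36
After XOR-ing pile 2 (size 20): 36 XOR 20 = 48
After XOR-ing pile 3 (size 41): 48 XOR 41 = 25
The Nim-value of this position is 25.

25


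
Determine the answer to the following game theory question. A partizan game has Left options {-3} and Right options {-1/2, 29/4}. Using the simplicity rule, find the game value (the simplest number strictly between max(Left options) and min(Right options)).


Left options: {-3}, max = -3
Right options: {-1/2, 29/4}, min = -1/2
All options are numbers and max(Left) < min(Right), so by the simplicity theorem the value is the simplest (earliest-born) number strictly between -3 and -1/2.
Integers -2 through -1 all lie strictly between -3 and -1/2.
Among integers, the simplest (lowest birthday = smallest |n|; 0 is born on day 0, +-n on day n) is -1.
No non-integer in the interval can be simpler: if x is a non-integer in the interval, then floor(x) or ceil(x) also lies in the interval (the interval contains an integer), and both are proper prefixes of x's sign expansion, i.e. born earlier. So the game value is -1.
Game value = -1

-1


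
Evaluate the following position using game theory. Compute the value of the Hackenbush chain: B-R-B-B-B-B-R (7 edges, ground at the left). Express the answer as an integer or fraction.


Edges (from ground): B-R-B-B-B-B-R
By Berlekamp's sign-expansion rule, a Blue-Red Hackenbush stalk has the value of the surreal number whose sign sequence is the edge sequence with B -> + and R -> -.
Sign sequence: +-++++-
Trace the sign expansion in the surreal number tree, starting from 0:
Edge 1: B (sign +) -> bounds (0, +inf), value = 1
Edge 2: R (sign -) -> bounds (0, 1), value = 1/2
Edge 3: B (sign +) -> bounds (1/2, 1), value = 3/4
Edge 4: B (sign +) -> bounds (3/4, 1), value = 7/8
Edge 5: B (sign +) -> bounds (7/8, 1), value = 15/16
Edge 6: B (sign +) -> bounds (15/16, 1), value = 31/32
Edge 7: R (sign -) -> bounds (15/16, 31/32), value = 61/64
Game value = 61/64

61/64


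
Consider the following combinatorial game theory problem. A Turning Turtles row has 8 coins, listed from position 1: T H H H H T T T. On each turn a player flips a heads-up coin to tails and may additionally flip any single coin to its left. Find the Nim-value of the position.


Coins: T H H H H T T T
Key fact: a single head at position k behaves exactly like a Nim heap of size k (turning it to T and optionally flipping a coin at j < k corresponds to moving the heap from k to j, or to 0), and heads combine as a disjunctive sum (two heads at the same place would cancel, matching j XOR j = 0). So the Nim-value is the XOR of the 1-indexed positions of the heads.
Face-up positions (1-indexed): [2, 3, 4, 5]
XOR 0 with 2: 0 XOR 2 = 2
XOR 2 with 3: 2 XOR 3 = 1
XOR 1 with 4: 1 XOR 4 = 5
XOR 5 with 5: 5 XOR 5 = 0
Nim-value = 0

0


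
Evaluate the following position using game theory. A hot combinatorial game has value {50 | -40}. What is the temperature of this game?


The game is {50 | -40}, a switch {a | b} with numbers a > b.
Cooling {a | b} by t gives {a - t | b + t}, which stops being hot when a - t = b + t, i.e. at t = (a - b)/2. So the temperature of a switch is (a - b)/2.
Temperature = (Left option - Right option) / 2
= (50 - (-40)) / 2
= 90 / 2
= 45

45


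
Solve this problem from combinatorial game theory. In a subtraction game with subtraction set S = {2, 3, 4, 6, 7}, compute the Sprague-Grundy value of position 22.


The subtraction set is S = {2, 3, 4, 6, 7}.
G(k) = mex{ G(k - s) : s in S, s <= k }. We compute iteratively: G(0) = 0.
G(1) = mex({}) = 0
G(2) = mex({0}) = 1
G(3) = mex({0}) = 1
G(4) = mex({0, 1}) = 2
G(5) = mex({0, 1}) = 2
G(6) = mex({0, 1, 2}) = 3
G(7) = mex({0, 1, 2}) = 3
G(8) = mex({0, 1, 2, 3}) = 4
G(9) = mex({1, 2, 3}) = 0
G(10) = mex({1, 2, 3, 4}) = 0
G(11) = mex({0, 2, 3, 4}) = 1
G(12) = mex({0, 2, 3, 4}) = 1
G(13) = mex({0, 1, 3}) = 2
G(14) = mex({0, 1, 3, 4}) = 2
G(15) = mex({0, 1, 2, 4}) = 3
Observe that G(9)..G(15) = 0, 0, 1, 1, 2, 2, 3 repeats G(0)..G(6) = 0, 0, 1, 1, 2, 2, 3.
For k >= max(S) = 7, G(k) is determined by the previous 7 values G(k-7)..G(k-1); a window of 7 consecutive values has recurred shifted by 9, so by induction G(k + 9) = G(k) for all k >= 0: the sequence is periodic from the start with period 9.
One period: G(0..8) = 0, 0, 1, 1, 2, 2, 3, 3, 4.
22 mod 9 = 4, so G(22) = G(4) = 2.

2


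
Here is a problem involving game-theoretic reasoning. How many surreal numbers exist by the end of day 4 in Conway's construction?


Day 0: {|} = 0 is born. Count = 1.
Day n: the number of surreal numbers born by day n is 2^(n+1) - 1.
By day 0: 2^1 - 1 = 1
By day 1: 2^2 - 1 = 3
By day 2: 2^3 - 1 = 7
By day 3: 2^4 - 1 = 15
By day 4: 2^5 - 1 = 31
By day 4: 31 surreal numbers.

31


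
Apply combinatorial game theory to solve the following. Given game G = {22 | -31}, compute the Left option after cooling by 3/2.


Original game: {22 | -31} (a switch {a | b} with a > b).
Cooling by t (for t below the temperature (a - b)/2 = 53/2) taxes each move by t: {a | b} cooled by t is {a - t | b + t}.
Cooling amount: t = 3/2
Cooled Left option: 22 - 3/2 = 41/2
Cooled Right option: -31 + 3/2 = -59/2
Cooled game: {41/2 | -59/2}
Left option = 41/2

41/2


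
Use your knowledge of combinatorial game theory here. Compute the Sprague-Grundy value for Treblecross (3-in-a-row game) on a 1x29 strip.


Treblecross: place X on empty cells; 3-in-a-row wins.
Playing within two cells of an existing X lets the opponent win at once, so sensible play treats the cells i-2..i+2 around each X as dead. The player left with no safe cell loses, so this is a normal-play take-away game on strips of safe cells.
Placing X at cell i (0-indexed) of a strip of k safe cells leaves independent strips of sizes max(0, i-2) and max(0, k-i-3). Hence G(k) = mex{ G(max(0,i-2)) XOR G(max(0,k-i-3)) : 0 <= i < k }, with G(0) = 0.
G(1): splits (0,0):0^0=0 -> mex({0}) = 1
G(2): splits (0,0):0^0=0 -> mex({0}) = 1
G(3): splits (0,0):0^0=0 -> mex({0}) = 1
G(4): splits (0,1):0^1=1 (0,0):0^0=0 -> mex({0, 1}) = 2
G(5): splits (0,2):0^1=1 (0,1):0^1=1 (0,0):0^0=0 -> mex({0, 1}) = 2
G(6) = mex({1}) = 0
G(7) = mex({0, 1, 2}) = 3
G(8) = mex({0, 1, 2}) = 3
G(9) = mex({0, 2}) = 1
G(10) = mex({0, 2, 3}) = 1
G(11) = mex({0, 3}) = 1
G(12) = mex({1, 3}) = 0
G(13) = mex({0, 1, 2, 3}) = 4
G(14) = mex({0, 1, 2}) = 3
G(15) = mex({0, 1, 2}) = 3
G(16) = mex({0, 1, 2, 4}) = 3
G(17) = mex({0, 1, 3, 4}) = 2
G(18) = mex({0, 1, 3, 4}) = 2
G(19) = mex({0, 1, 3, 5}) = 2
G(20) = mex({0, 1, 2, 3, 5}) = 4
G(21) = mex({0, 1, 2, 3, 5}) = 4
G(22) = mex({1, 2, 6}) = 0
G(23) = mex({0, 1, 2, 3, 4, 6}) = 5
G(24) = mex({0, 1, 2, 3, 4}) = 5
G(25) = mex({0, 1, 3, 4, 7}) = 2
G(26) = mex({0, 1, 3, 4, 5, 7}) = 2
G(27) = mex({0, 1, 3, 5}) = 2
G(28) = mex({0, 1, 2, 5}) = 3
G(29) = mex({0, 1, 2, 4, 5, 6}) = 3
Therefore G(29) = 3.

3


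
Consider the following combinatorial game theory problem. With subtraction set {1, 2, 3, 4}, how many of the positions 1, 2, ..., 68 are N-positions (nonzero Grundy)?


Subtraction set S = {1, 2, 3, 4}, so G(n) = n mod 5.
G(n) = 0 when n is a multiple of 5.
Multiples of 5 in [1, 68]: 13
N-positions (nonzero Grundy) = 68 - 13 = 55

55


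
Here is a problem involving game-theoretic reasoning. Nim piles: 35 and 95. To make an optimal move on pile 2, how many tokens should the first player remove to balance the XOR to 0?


Piles: 35 and 95
Current XOR: 35 XOR 95 = 124 (non-zero, so this is an N-position).
To make the XOR zero, we need to find a move that balances the piles.
For pile 2 (size 95): target = 95 XOR 124 = 35
We reduce pile 2 from 95 to 35.
Tokens removed: 95 - 35 = 60
Verification: 35 XOR 35 = 0

60


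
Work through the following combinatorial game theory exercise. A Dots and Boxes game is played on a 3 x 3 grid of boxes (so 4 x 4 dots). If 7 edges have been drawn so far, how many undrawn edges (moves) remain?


Grid: 3 x 3 boxes, i.e. 4 rows and 4 columns of dots.
Horizontal edges: (rows + 1) * cols = 4 * 3 = 12
Vertical edges: rows * (cols + 1) = 3 * 4 = 12
Total edges: 12 + 12 = 24
Edges drawn: 7
Remaining: 24 - 7 = 17

17


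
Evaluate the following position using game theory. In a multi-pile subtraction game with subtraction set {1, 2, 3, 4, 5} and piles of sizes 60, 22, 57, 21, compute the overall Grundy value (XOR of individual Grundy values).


Subtraction set: {1, 2, 3, 4, 5}
For this subtraction set, G(n) = n mod 6 (period = max + 1 = 6).
Pile 1 (size 60): G(60) = 60 mod 6 = 0
Pile 2 (size 22): G(22) = 22 mod 6 = 4
Pile 3 (size 57): G(57) = 57 mod 6 = 3
Pile 4 (size 21): G(21) = 21 mod 6 = 3
Total Grundy value = XOR of all: 0 XOR 4 XOR 3 XOR 3 = 4

4


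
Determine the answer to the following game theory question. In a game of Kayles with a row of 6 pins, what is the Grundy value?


Kayles: a move removes 1 or 2 adjacent pins from a contiguous row.
Removing pins from a row of k leaves two independent rows (a, b) with a + b = k - 1 (one pin) or a + b = k - 2 (two pins); an end removal gives a = 0.
By Sprague-Grundy, G(k) = mex{ G(a) XOR G(b) } over all these splits. G(0) = 0.
G(1): splits (0,0):0^0=0 -> mex({0}) = 1
G(2): splits (0,1):0^1=1 (0,0):0^0=0 -> mex({0, 1}) = 2
G(3): splits (0,2):0^2=2 (1,1):1^1=0 (0,1):0^1=1 -> mex({0, 1, 2}) = 3
G(4): splits (0,3):0^3=3 (1,2):1^2=3 (0,2):0^2=2 (1,1):1^1=0 -> mex({0, 2, 3}) = 1
G(5): splits (0,4):0^1=1 (1,3):1^3=2 (2,2):2^2=0 (0,3):0^3=3 (1,2):1^2=3 -> mex({0, 1, 2, 3}) = 4
G(6) = mex({0, 1, 2, 4}) = 3
Therefore G(6) = 3.

3


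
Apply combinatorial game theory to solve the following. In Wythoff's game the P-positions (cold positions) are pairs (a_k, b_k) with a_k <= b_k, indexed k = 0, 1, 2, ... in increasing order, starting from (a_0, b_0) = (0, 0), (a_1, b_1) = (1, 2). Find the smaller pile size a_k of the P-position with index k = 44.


By Wythoff's theorem, a_k = floor(k * phi) and b_k = floor(k * phi^2) = a_k + k, where phi = (1 + sqrt(5))/2 is the golden ratio.
phi = (1 + sqrt(5))/2 = 1.618034
k = 44
k * phi = 44 * 1.618034 = 71.193496
a_44 = floor(k * phi) = 71

71


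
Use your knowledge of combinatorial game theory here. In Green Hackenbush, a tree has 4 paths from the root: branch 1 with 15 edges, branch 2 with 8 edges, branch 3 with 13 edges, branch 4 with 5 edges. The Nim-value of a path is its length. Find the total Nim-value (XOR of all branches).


The tree has 4 branches from the ground vertex.
In Green Hackenbush, the Nim-value of a simple path of length k is k.
Branch 1: length 15, Nim-value = 15
Branch 2: length 8, Nim-value = 8
Branch 3: length 13, Nim-value = 13
Branch 4: length 5, Nim-value = 5
Total Nim-value = XOR of all branch values:
0 XOR 15 = 15
15 XOR 8 = 7
7 XOR 13 = 10
10 XOR 5 = 15
Nim-value of the tree = 15

15


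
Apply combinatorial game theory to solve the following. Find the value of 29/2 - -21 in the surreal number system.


x = 29/2, y = -21
Converting to common denominator: 2
x = 29/2, y = -42/2
x - y = 29/2 - -21 = 71/2

71/2


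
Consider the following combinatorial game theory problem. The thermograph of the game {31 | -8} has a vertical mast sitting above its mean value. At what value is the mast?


Game = {31 | -8}, a switch {a | b} with numbers a > b.
Its thermograph has left wall a - t and right wall b + t, which meet at t = (a - b)/2, where both equal (a + b)/2. So the mast (mean value) is at (a + b)/2.
Mean = (31 + (-8))/2 = 23/2 = 23/2

23/2


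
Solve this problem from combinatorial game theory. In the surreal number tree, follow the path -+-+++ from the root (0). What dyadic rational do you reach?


Sign expansion: -+-+++
Rule: track bounds (lo, hi), initially (-inf, +inf). On '+', the current value becomes lo and we move to the simplest number in (value, hi): value + 1 if hi = +inf, otherwise the midpoint (value + hi)/2. On '-', the current value becomes hi and we move to value - 1 if lo = -inf, otherwise the midpoint (lo + value)/2.
Start at 0.
Step 1: sign = -, move left. Bounds: (-inf, 0). Value = -1
Step 2: sign = +, move right. Bounds: (-1, 0). Value = -1/2
Step 3: sign = -, move left. Bounds: (-1, -1/2). Value = -3/4
Step 4: sign = +, move right. Bounds: (-3/4, -1/2). Value = -5/8
Step 5: sign = +, move right. Bounds: (-5/8, -1/2). Value = -9/16
Step 6: sign = +, move right. Bounds: (-9/16, -1/2). Value = -17/32
The surreal number with sign expansion -+-+++ is -17/32.

-17/32


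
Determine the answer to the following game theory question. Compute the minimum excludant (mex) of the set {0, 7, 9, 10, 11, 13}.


Set = {0, 7, 9, 10, 11, 13}
0 is in the set.
1 is NOT in the set. This is the mex.
mex = 1

1


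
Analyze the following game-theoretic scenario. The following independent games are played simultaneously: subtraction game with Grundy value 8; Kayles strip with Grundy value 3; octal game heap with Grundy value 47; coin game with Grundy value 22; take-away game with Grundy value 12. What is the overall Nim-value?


By the Sprague-Grundy theorem, the Grundy value of a sum of games is the XOR of individual Grundy values.
subtraction game: Grundy value = 8. Running XOR: 0 XOR 8 = 8
Kayles strip: Grundy value = 3. Running XOR: 8 XOR 3 = 11
octal game heap: Grundy value = 47. Running XOR: 11 XOR 47 = 36
coin game: Grundy value = 22. Running XOR: 36 XOR 22 = 50
take-away game: Grundy value = 12. Running XOR: 50 XOR 12 = 62
The combined Grundy value is 62.

62


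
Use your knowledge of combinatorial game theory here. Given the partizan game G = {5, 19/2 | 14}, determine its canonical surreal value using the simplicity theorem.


Left options: {5, 19/2}, max = 19/2
Right options: {14}, min = 14
All options are numbers and max(Left) < min(Right), so by the simplicity theorem the value is the simplest (earliest-born) number strictly between 19/2 and 14.
Integers 10 through 13 all lie strictly between 19/2 and 14.
Among integers, the simplest (lowest birthday = smallest |n|; 0 is born on day 0, +-n on day n) is 10.
No non-integer in the interval can be simpler: if x is a non-integer in the interval, then floor(x) or ceil(x) also lies in the interval (the interval contains an integer), and both are proper prefixes of x's sign expansion, i.e. born earlier. So the game value is 10.
Game value = 10

10


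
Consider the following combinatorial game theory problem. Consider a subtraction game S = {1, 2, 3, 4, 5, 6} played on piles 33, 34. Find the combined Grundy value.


Subtraction set: {1, 2, 3, 4, 5, 6}
For this subtraction set, G(n) = n mod 7 (period = max + 1 = 7).
Pile 1 (size 33): G(33) = 33 mod 7 = 5
Pile 2 (size 34): G(34) = 34 mod 7 = 6
Total Grundy value = XOR of all: 5 XOR 6 = 3

3


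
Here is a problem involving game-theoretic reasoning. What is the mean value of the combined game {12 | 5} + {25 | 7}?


G1 = {12 | 5}, G2 = {25 | 7}
Each is a switch {a | b} with numbers a > b; its mean value is (a + b)/2, and mean value is additive over game sums: m(G1 + G2) = m(G1) + m(G2).
Mean of G1 = (12 + (5))/2 = 17/2 = 17/2
Mean of G2 = (25 + (7))/2 = 32/2 = 16
Mean of G1 + G2 = 17/2 + 16 = 49/2

49/2


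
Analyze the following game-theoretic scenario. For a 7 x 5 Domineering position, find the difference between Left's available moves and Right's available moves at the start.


Board is 7 x 5 (rows x cols).
Left (vertical) placements: (rows-1) * cols = 6 * 5 = 30
Right (horizontal) placements: rows * (cols-1) = 7 * 4 = 28
Advantage = Left - Right = 30 - 28 = 2

2


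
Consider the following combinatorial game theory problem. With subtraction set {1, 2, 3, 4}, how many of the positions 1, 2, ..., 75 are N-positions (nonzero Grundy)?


Subtraction set S = {1, 2, 3, 4}, so G(n) = n mod 5.
G(n) = 0 when n is a multiple of 5.
Multiples of 5 in [1, 75]: 15
N-positions (nonzero Grundy) = 75 - 15 = 60

60


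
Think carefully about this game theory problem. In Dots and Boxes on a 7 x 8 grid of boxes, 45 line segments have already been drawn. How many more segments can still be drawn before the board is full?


Grid: 7 x 8 boxes, i.e. 8 rows and 9 columns of dots.
Horizontal edges: (rows + 1) * cols = 8 * 8 = 64
Vertical edges: rows * (cols + 1) = 7 * 9 = 63
Total edges: 64 + 63 = 127
Edges drawn: 45
Remaining: 127 - 45 = 82

82


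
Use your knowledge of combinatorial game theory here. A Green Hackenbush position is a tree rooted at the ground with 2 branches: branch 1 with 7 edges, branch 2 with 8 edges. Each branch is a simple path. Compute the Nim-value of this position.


The tree has 2 branches from the ground vertex.
In Green Hackenbush, the Nim-value of a simple path of length k is k.
Branch 1: length 7, Nim-value = 7
Branch 2: length 8, Nim-value = 8
Total Nim-value = XOR of all branch values:
0 XOR 7 = 7
7 XOR 8 = 15
Nim-value of the tree = 15

15


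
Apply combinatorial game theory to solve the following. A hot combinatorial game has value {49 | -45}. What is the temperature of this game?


The game is {49 | -45}, a switch {a | b} with numbers a > b.
Cooling {a | b} by t gives {a - t | b + t}, which stops being hot when a - t = b + t, i.e. at t = (a - b)/2. So the temperature of a switch is (a - b)/2.
Temperature = (Left option - Right option) / 2
= (49 - (-45)) / 2
= 94 / 2
= 47

47


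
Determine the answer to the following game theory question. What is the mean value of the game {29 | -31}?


Game = {29 | -31}, a switch {a | b} with numbers a > b.
Its thermograph has left wall a - t and right wall b + t, which meet at t = (a - b)/2, where both equal (a + b)/2. So the mast (mean value) is at (a + b)/2.
Mean = (29 + (-31))/2 = -2/2 = -1

-1


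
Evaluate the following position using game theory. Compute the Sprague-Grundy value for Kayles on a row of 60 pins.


Kayles: a move removes 1 or 2 adjacent pins from a contiguous row.
Removing pins from a row of k leaves two independent rows (a, b) with a + b = k - 1 (one pin) or a + b = k - 2 (two pins); an end removal gives a = 0.
By Sprague-Grundy, G(k) = mex{ G(a) XOR G(b) } over all these splits. G(0) = 0.
G(1): splits (0,0):0^0=0 -> mex({0}) = 1
G(2): splits (0,1):0^1=1 (0,0):0^0=0 -> mex({0, 1}) = 2
G(3): splits (0,2):0^2=2 (1,1):1^1=0 (0,1):0^1=1 -> mex({0, 1, 2}) = 3
G(4): splits (0,3):0^3=3 (1,2):1^2=3 (0,2):0^2=2 (1,1):1^1=0 -> mex({0, 2, 3}) = 1
G(5): splits (0,4):0^1=1 (1,3):1^3=2 (2,2):2^2=0 (0,3):0^3=3 (1,2):1^2=3 -> mex({0, 1, 2, 3}) = 4
G(6) = mex({0, 1, 2, 4}) = 3
G(7) = mex({0, 1, 3, 4, 5}) = 2
G(8) = mex({0, 2, 3, 5, 6}) = 1
G(9) = mex({0, 1, 2, 3, 6, 7}) = 4
G(10) = mex({0, 1, 3, 4, 5, 7}) = 2
G(11) = mex({0, 1, 2, 3, 4, 5}) = 6
G(12) = mex({0, 1, 2, 3, 5, 6, 7}) = 4
G(13) = mex({0, 2, 3, 4, 6, 7}) = 1
G(14) = mex({0, 1, 4, 5, 6, 7}) = 2
G(15) = mex({0, 1, 2, 3, 4, 5, 6}) = 7
G(16) = mex({0, 2, 3, 5, 6, 7}) = 1
G(17) = mex({0, 1, 2, 3, 5, 6, 7}) = 4
G(18) = mex({0, 1, 2, 4, 5, 6}) = 3
G(19) = mex({0, 1, 3, 4, 5, 7}) = 2
G(20) = mex({0, 2, 3, 4, 5, 6, 7}) = 1
G(21) = mex({0, 1, 2, 3, 5, 6, 7}) = 4
G(22) = mex({0, 1, 2, 3, 4, 5, 7}) = 6
G(23) = mex({0, 1, 2, 3, 4, 5, 6}) = 7
G(24) = mex({0, 1, 2, 3, 5, 6, 7}) = 4
G(25) = mex({0, 2, 3, 4, 6, 7}) = 1
G(26) = mex({0, 1, 3, 4, 5, 6, 7}) = 2
G(27) = mex({0, 1, 2, 3, 4, 5, 6, 7}) = 8
G(28) = mex({0, 1, 2, 3, 4, 6, 7, 8}) = 5
G(29) = mex({0, 1, 2, 3, 5, 6, 7, 8, 9}) = 4
G(30) = mex({0, 1, 2, 3, 4, 5, 6, 9, 10}) = 7
G(31) = mex({0, 1, 3, 4, 5, 7, 10, 11}) = 2
G(32) = mex({0, 2, 3, 4, 5, 6, 7, 9, 11}) = 1
G(33) = mex({0, 1, 2, 3, 4, 5, 6, 7, 9, 12}) = 8
G(34) = mex({0, 1, 2, 3, 4, 5, 7, 8, 11, 12}) = 6
G(35) = mex({0, 1, 2, 3, 4, 5, 6, 8, 9, 10, 11}) = 7
G(36) = mex({0, 1, 2, 3, 5, 6, 7, 9, 10}) = 4
G(37) = mex({0, 2, 3, 4, 6, 7, 9, 10, 11, 12}) = 1
G(38) = mex({0, 1, 3, 4, 5, 6, 7, 9, 10, 11, 12}) = 2
G(39) = mex({0, 1, 2, 4, 5, 6, 7, 9, 10, 12, 14}) = 3
G(40) = mex({0, 2, 3, 4, 6, 7, 11, 12, 14}) = 1
G(41) = mex({0, 1, 2, 3, 5, 6, 7, 9, 10, 11, 12}) = 4
G(42) = mex({0, 1, 2, 3, 4, 5, 6, 9, 10}) = 7
G(43) = mex({0, 1, 3, 4, 5, 7, 9, 10, 12, 15}) = 2
G(44) = mex({0, 2, 3, 4, 5, 6, 7, 9, 10, 12, 15}) = 1
G(45) = mex({0, 1, 2, 3, 4, 5, 6, 7, 9, 10, 12, 14}) = 8
G(46) = mex({0, 1, 3, 4, 5, 7, 8, 11, 12, 14}) = 2
G(47) = mex({0, 1, 2, 3, 4, 5, 6, 8, 9, 10, 11, 12}) = 7
G(48) = mex({0, 1, 2, 3, 5, 6, 7, 9, 10}) = 4
G(49) = mex({0, 2, 3, 4, 6, 7, 9, 10, 11, 12, 15}) = 1
G(50) = mex({0, 1, 4, 5, 6, 7, 9, 11, 12, 14, 15}) = 2
G(51) = mex({0, 1, 2, 3, 4, 5, 6, 7, 9, 12, 14, 15}) = 8
G(52) = mex({0, 2, 3, 4, 5, 6, 7, 8, 11, 12, 15}) = 1
G(53) = mex({0, 1, 2, 3, 5, 6, 7, 8, 9, 10, 11, 12}) = 4
G(54) = mex({0, 1, 2, 3, 4, 5, 6, 9, 10}) = 7
G(55) = mex({0, 1, 3, 4, 5, 7, 9, 10, 11, 12}) = 2
G(56) = mex({0, 2, 3, 4, 5, 6, 7, 9, 10, 11, 12, 13, 14}) = 1
G(57) = mex({0, 1, 2, 3, 5, 6, 7, 9, 10, 12, 13, 14, 15}) = 4
G(58) = mex({0, 1, 3, 4, 5, 7, 11, 12, 14, 15}) = 2
G(59) = mex({0, 1, 2, 3, 4, 5, 6, 9, 10, 11, 12, 15}) = 7
G(60) = mex({0, 1, 2, 3, 5, 6, 7, 9, 10}) = 4
Therefore G(60) = 4.

4


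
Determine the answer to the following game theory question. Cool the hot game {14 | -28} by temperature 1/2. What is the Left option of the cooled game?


Original game: {14 | -28} (a switch {a | b} with a > b).
Cooling by t (for t below the temperature (a - b)/2 = 21) taxes each move by t: {a | b} cooled by t is {a - t | b + t}.
Cooling amount: t = 1/2
Cooled Left option: 14 - 1/2 = 27/2
Cooled Right option: -28 + 1/2 = -55/2
Cooled game: {27/2 | -55/2}
Left option = 27/2

27/2


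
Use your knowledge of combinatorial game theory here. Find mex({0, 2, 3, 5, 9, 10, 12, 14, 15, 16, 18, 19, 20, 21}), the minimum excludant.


Set = {0, 2, 3, 5, 9, 10, 12, 14, 15, 16, 18, 19, 20, 21}
0 is in the set.
1 is NOT in the set. This is the mex.
mex = 1

1


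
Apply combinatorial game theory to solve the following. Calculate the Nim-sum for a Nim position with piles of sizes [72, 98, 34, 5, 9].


We need the XOR (exclusive or) of all pile sizes.
After XOR-ing pile 1 (size 72): 0 XOR 72 = 72
After XOR-ing pile 2 (size 98): 72 XOR 98 = 42
After XOR-ing pile 3 (size 34): 42 XOR 34 = 8
After XOR-ing pile 4 (size 5): 8 XOR 5 = 13
After XOR-ing pile 5 (size 9): 13 XOR 9 = 4
The Nim-value of this position is 4.

4
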